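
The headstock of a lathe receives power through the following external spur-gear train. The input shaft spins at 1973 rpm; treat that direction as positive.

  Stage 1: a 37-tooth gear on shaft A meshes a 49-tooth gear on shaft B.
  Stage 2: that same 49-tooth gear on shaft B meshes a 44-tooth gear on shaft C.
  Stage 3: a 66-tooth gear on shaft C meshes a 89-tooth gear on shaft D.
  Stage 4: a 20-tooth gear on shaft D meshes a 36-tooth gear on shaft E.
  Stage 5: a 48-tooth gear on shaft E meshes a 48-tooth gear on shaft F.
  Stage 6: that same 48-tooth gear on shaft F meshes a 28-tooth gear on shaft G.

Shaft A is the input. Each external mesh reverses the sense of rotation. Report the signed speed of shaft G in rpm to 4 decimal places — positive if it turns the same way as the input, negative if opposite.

Stage 1 [37T→49T]: ω = 1973.0000×37/49 = 1489.8163 rpm, dir flips to −; running = −1489.8163
Stage 2 [49T→44T]: ω = 1489.8163×49/44 = 1659.1136 rpm, dir flips to +; running = +1659.1136
Stage 3 [66T→89T]: ω = 1659.1136×66/89 = 1230.3539 rpm, dir flips to −; running = −1230.3539
Stage 4 [20T→36T]: ω = 1230.3539×20/36 = 683.5300 rpm, dir flips to +; running = +683.5300
Stage 5 [48T→48T]: ω = 683.5300×48/48 = 683.5300 rpm, dir flips to −; running = −683.5300
Stage 6 [48T→28T]: ω = 683.5300×48/28 = 1171.7657 rpm, dir flips to +; running = +1171.7657

+1171.7657 rpm (same as input, |ω| = 1171.7657 rpm)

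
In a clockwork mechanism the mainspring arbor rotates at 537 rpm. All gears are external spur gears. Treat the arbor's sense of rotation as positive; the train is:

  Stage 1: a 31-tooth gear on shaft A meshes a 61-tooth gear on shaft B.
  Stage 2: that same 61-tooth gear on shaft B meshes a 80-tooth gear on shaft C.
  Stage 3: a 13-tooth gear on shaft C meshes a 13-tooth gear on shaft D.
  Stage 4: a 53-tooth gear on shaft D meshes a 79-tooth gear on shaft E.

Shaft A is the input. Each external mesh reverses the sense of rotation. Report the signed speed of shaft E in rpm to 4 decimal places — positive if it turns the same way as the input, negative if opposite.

Stage 1 [31T→61T]: ω = 537.0000×31/61 = 272.9016 rpm, dir flips to −; running = −272.9016
Stage 2 [61T→80T]: ω = 272.9016×61/80 = 208.0875 rpm, dir flips to +; running = +208.0875
Stage 3 [13T→13T]: ω = 208.0875×13/13 = 208.0875 rpm, dir flips to −; running = −208.0875
Stage 4 [53T→79T]: ω = 208.0875×53/79 = 139.6030 rpm, dir flips to +; running = +139.6030

+139.6030 rpm (same as input, |ω| = 139.6030 rpm)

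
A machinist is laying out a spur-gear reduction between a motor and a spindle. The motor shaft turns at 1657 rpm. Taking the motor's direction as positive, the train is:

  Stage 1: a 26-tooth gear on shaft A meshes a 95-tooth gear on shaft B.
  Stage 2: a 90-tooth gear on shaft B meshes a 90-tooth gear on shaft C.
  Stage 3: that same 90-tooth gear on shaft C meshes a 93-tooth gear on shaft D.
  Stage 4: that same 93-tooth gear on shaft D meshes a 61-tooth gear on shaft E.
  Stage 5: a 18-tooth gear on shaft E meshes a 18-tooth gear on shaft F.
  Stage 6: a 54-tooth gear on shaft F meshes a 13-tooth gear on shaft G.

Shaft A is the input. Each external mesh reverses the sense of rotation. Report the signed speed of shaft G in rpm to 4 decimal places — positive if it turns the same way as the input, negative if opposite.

+2779.2994 rpm (same as input, |ω| = 2779.2994 rpm)

Stage 1 [26T→95T]: ω = 1657.0000×26/95 = 453.4947 rpm, dir flips to −; running = −453.4947
Stage 2 [90T→90T]: ω = 453.4947×90/90 = 453.4947 rpm, dir flips to +; running = +453.4947
Stage 3 [90T→93T]: ω = 453.4947×90/93 = 438.8659 rpm, dir flips to −; running = −438.8659
Stage 4 [93T→61T]: ω = 438.8659×93/61 = 669.0906 rpm, dir flips to +; running = +669.0906
Stage 5 [18T→18T]: ω = 669.0906×18/18 = 669.0906 rpm, dir flips to −; running = −669.0906
Stage 6 [54T→13T]: ω = 669.0906×54/13 = 2779.2994 rpm, dir flips to +; running = +2779.2994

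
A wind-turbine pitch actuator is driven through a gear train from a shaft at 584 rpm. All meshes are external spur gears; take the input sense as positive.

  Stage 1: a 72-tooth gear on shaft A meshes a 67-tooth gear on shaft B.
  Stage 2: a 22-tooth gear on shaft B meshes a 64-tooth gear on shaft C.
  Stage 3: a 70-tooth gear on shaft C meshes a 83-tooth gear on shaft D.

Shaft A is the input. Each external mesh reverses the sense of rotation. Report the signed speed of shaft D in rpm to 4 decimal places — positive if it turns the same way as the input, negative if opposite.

Stage 1 [72T→67T]: ω = 584.0000×72/67 = 627.5821 rpm, dir flips to −; running = −627.5821
Stage 2 [22T→64T]: ω = 627.5821×22/64 = 215.7313 rpm, dir flips to +; running = +215.7313
Stage 3 [70T→83T]: ω = 215.7313×70/83 = 181.9421 rpm, dir flips to −; running = −181.9421

-181.9421 rpm (opposite to input, |ω| = 181.9421 rpm)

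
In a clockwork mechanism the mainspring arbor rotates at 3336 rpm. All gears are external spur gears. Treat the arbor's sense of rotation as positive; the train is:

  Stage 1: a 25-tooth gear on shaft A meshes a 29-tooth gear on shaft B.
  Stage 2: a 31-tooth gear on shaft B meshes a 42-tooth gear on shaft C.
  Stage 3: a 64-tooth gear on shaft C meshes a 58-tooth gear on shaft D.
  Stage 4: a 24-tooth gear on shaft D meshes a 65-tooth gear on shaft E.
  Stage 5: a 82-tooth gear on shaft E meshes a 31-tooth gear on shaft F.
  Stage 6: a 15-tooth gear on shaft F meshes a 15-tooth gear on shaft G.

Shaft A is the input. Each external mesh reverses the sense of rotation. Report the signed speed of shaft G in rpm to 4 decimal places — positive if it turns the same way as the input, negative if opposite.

Stage 1 [25T→29T]: ω = 3336.0000×25/29 = 2875.8621 rpm, dir flips to −; running = −2875.8621
Stage 2 [31T→42T]: ω = 2875.8621×31/42 = 2122.6601 rpm, dir flips to +; running = +2122.6601
Stage 3 [64T→58T]: ω = 2122.6601×64/58 = 2342.2456 rpm, dir flips to −; running = −2342.2456
Stage 4 [24T→65T]: ω = 2342.2456×24/65 = 864.8292 rpm, dir flips to +; running = +864.8292
Stage 5 [82T→31T]: ω = 864.8292×82/31 = 2287.6126 rpm, dir flips to −; running = −2287.6126
Stage 6 [15T→15T]: ω = 2287.6126×15/15 = 2287.6126 rpm, dir flips to +; running = +2287.6126

+2287.6126 rpm (same as input, |ω| = 2287.6126 rpm)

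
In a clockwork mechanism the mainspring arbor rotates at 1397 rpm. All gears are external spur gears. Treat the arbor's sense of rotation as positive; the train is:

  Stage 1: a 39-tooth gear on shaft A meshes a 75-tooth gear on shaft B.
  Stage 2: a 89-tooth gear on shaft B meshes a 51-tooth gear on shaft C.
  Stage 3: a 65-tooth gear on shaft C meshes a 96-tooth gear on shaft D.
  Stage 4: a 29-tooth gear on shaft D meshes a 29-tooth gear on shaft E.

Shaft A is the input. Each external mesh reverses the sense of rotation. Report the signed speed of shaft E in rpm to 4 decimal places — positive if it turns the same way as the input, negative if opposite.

+858.3446 rpm (same as input, |ω| = 858.3446 rpm)

Stage 1 [39T→75T]: ω = 1397.0000×39/75 = 726.4400 rpm, dir flips to −; running = −726.4400
Stage 2 [89T→51T]: ω = 726.4400×89/51 = 1267.7090 rpm, dir flips to +; running = +1267.7090
Stage 3 [65T→96T]: ω = 1267.7090×65/96 = 858.3446 rpm, dir flips to −; running = −858.3446
Stage 4 [29T→29T]: ω = 858.3446×29/29 = 858.3446 rpm, dir flips to +; running = +858.3446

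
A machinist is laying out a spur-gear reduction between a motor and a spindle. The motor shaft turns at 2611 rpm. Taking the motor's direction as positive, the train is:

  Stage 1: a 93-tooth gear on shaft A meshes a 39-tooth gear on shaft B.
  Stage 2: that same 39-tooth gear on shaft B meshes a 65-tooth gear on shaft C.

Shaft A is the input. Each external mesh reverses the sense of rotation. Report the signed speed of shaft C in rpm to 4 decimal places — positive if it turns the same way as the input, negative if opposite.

+3735.7385 rpm (same as input, |ω| = 3735.7385 rpm)

Stage 1 [93T→39T]: ω = 2611.0000×93/39 = 6226.2308 rpm, dir flips to −; running = −6226.2308
Stage 2 [39T→65T]: ω = 6226.2308×39/65 = 3735.7385 rpm, dir flips to +; running = +3735.7385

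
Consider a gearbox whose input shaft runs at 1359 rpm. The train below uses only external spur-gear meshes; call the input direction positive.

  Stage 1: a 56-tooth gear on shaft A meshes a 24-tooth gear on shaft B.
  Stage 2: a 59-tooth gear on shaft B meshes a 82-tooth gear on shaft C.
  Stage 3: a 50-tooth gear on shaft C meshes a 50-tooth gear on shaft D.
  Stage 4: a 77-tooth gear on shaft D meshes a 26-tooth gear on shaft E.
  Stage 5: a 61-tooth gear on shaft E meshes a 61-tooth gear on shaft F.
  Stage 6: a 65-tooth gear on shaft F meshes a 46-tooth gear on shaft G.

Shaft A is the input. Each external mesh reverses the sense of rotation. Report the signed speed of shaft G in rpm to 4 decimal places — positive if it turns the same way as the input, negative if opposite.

Stage 1 [56T→24T]: ω = 1359.0000×56/24 = 3171.0000 rpm, dir flips to −; running = −3171.0000
Stage 2 [59T→82T]: ω = 3171.0000×59/82 = 2281.5732 rpm, dir flips to +; running = +2281.5732
Stage 3 [50T→50T]: ω = 2281.5732×50/50 = 2281.5732 rpm, dir flips to −; running = −2281.5732
Stage 4 [77T→26T]: ω = 2281.5732×77/26 = 6756.9667 rpm, dir flips to +; running = +6756.9667
Stage 5 [61T→61T]: ω = 6756.9667×61/61 = 6756.9667 rpm, dir flips to −; running = −6756.9667
Stage 6 [65T→46T]: ω = 6756.9667×65/46 = 9547.8877 rpm, dir flips to +; running = +9547.8877

+9547.8877 rpm (same as input, |ω| = 9547.8877 rpm)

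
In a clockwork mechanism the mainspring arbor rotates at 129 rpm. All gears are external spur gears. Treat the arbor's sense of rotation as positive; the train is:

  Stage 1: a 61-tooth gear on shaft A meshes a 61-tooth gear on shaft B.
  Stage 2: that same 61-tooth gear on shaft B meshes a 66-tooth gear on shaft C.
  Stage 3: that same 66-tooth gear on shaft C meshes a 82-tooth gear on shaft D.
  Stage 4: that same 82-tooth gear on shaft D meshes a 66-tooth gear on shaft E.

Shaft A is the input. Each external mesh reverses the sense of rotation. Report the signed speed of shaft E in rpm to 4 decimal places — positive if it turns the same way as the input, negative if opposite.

Stage 1 [61T→61T]: ω = 129.0000×61/61 = 129.0000 rpm, dir flips to −; running = −129.0000
Stage 2 [61T→66T]: ω = 129.0000×61/66 = 119.2273 rpm, dir flips to +; running = +119.2273
Stage 3 [66T→82T]: ω = 119.2273×66/82 = 95.9634 rpm, dir flips to −; running = −95.9634
Stage 4 [82T→66T]: ω = 95.9634×82/66 = 119.2273 rpm, dir flips to +; running = +119.2273

+119.2273 rpm (same as input, |ω| = 119.2273 rpm)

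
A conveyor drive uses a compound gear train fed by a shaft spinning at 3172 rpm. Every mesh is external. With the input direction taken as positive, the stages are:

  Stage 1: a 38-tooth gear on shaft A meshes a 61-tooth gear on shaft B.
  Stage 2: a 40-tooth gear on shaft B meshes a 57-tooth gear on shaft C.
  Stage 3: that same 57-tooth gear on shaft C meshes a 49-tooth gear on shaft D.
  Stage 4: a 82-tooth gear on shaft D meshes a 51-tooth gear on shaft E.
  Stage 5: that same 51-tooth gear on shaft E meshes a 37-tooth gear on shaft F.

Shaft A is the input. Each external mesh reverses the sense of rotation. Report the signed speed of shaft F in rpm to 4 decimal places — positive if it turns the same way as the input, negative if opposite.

Stage 1 [38T→61T]: ω = 3172.0000×38/61 = 1976.0000 rpm, dir flips to −; running = −1976.0000
Stage 2 [40T→57T]: ω = 1976.0000×40/57 = 1386.6667 rpm, dir flips to +; running = +1386.6667
Stage 3 [57T→49T]: ω = 1386.6667×57/49 = 1613.0612 rpm, dir flips to −; running = −1613.0612
Stage 4 [82T→51T]: ω = 1613.0612×82/51 = 2593.5494 rpm, dir flips to +; running = +2593.5494
Stage 5 [51T→37T]: ω = 2593.5494×51/37 = 3574.8924 rpm, dir flips to −; running = −3574.8924

-3574.8924 rpm (opposite to input, |ω| = 3574.8924 rpm)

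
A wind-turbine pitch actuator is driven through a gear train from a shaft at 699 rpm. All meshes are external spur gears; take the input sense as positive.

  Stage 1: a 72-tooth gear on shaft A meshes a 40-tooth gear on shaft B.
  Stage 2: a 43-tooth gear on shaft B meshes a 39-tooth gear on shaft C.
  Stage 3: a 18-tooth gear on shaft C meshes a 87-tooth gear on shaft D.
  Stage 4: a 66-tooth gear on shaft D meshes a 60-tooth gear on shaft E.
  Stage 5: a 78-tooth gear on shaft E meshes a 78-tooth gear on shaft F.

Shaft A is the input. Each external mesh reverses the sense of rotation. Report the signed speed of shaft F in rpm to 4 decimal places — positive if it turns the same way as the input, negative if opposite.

Stage 1 [72T→40T]: ω = 699.0000×72/40 = 1258.2000 rpm, dir flips to −; running = −1258.2000
Stage 2 [43T→39T]: ω = 1258.2000×43/39 = 1387.2462 rpm, dir flips to +; running = +1387.2462
Stage 3 [18T→87T]: ω = 1387.2462×18/87 = 287.0164 rpm, dir flips to −; running = −287.0164
Stage 4 [66T→60T]: ω = 287.0164×66/60 = 315.7181 rpm, dir flips to +; running = +315.7181
Stage 5 [78T→78T]: ω = 315.7181×78/78 = 315.7181 rpm, dir flips to −; running = −315.7181

-315.7181 rpm (opposite to input, |ω| = 315.7181 rpm)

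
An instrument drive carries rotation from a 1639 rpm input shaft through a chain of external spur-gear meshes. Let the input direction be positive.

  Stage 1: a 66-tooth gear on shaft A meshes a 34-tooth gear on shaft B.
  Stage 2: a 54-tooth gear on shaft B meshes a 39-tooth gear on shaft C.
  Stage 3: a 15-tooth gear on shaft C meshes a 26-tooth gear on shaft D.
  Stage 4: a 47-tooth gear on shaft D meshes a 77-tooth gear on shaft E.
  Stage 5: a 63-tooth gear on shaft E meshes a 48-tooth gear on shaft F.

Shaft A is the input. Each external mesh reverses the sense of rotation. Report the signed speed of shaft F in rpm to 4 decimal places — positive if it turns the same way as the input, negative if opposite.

-2036.0924 rpm (opposite to input, |ω| = 2036.0924 rpm)

Stage 1 [66T→34T]: ω = 1639.0000×66/34 = 3181.5882 rpm, dir flips to −; running = −3181.5882
Stage 2 [54T→39T]: ω = 3181.5882×54/39 = 4405.2760 rpm, dir flips to +; running = +4405.2760
Stage 3 [15T→26T]: ω = 4405.2760×15/26 = 2541.5054 rpm, dir flips to −; running = −2541.5054
Stage 4 [47T→77T]: ω = 2541.5054×47/77 = 1551.3085 rpm, dir flips to +; running = +1551.3085
Stage 5 [63T→48T]: ω = 1551.3085×63/48 = 2036.0924 rpm, dir flips to −; running = −2036.0924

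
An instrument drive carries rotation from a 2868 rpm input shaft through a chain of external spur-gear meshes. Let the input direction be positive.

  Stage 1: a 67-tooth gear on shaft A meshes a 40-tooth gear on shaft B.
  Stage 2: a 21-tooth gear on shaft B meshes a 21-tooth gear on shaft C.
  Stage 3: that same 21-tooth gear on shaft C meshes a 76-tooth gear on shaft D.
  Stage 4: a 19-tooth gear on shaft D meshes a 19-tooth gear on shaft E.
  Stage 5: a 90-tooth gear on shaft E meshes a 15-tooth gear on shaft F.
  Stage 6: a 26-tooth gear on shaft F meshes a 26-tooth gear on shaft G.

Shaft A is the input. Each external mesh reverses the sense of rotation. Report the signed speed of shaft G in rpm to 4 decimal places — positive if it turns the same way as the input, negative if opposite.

Stage 1 [67T→40T]: ω = 2868.0000×67/40 = 4803.9000 rpm, dir flips to −; running = −4803.9000
Stage 2 [21T→21T]: ω = 4803.9000×21/21 = 4803.9000 rpm, dir flips to +; running = +4803.9000
Stage 3 [21T→76T]: ω = 4803.9000×21/76 = 1327.3934 rpm, dir flips to −; running = −1327.3934
Stage 4 [19T→19T]: ω = 1327.3934×19/19 = 1327.3934 rpm, dir flips to +; running = +1327.3934
Stage 5 [90T→15T]: ω = 1327.3934×90/15 = 7964.3605 rpm, dir flips to −; running = −7964.3605
Stage 6 [26T→26T]: ω = 7964.3605×26/26 = 7964.3605 rpm, dir flips to +; running = +7964.3605

+7964.3605 rpm (same as input, |ω| = 7964.3605 rpm)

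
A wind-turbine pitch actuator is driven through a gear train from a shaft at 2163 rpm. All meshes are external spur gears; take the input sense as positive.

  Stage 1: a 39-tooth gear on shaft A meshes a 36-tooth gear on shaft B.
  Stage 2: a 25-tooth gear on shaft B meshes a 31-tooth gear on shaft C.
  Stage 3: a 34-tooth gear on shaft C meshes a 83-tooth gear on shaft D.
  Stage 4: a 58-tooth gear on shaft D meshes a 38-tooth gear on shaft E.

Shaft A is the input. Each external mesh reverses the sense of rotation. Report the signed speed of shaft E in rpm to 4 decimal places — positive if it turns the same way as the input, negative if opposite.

+1181.5230 rpm (same as input, |ω| = 1181.5230 rpm)

Stage 1 [39T→36T]: ω = 2163.0000×39/36 = 2343.2500 rpm, dir flips to −; running = −2343.2500
Stage 2 [25T→31T]: ω = 2343.2500×25/31 = 1889.7177 rpm, dir flips to +; running = +1889.7177
Stage 3 [34T→83T]: ω = 1889.7177×34/83 = 774.1012 rpm, dir flips to −; running = −774.1012
Stage 4 [58T→38T]: ω = 774.1012×58/38 = 1181.5230 rpm, dir flips to +; running = +1181.5230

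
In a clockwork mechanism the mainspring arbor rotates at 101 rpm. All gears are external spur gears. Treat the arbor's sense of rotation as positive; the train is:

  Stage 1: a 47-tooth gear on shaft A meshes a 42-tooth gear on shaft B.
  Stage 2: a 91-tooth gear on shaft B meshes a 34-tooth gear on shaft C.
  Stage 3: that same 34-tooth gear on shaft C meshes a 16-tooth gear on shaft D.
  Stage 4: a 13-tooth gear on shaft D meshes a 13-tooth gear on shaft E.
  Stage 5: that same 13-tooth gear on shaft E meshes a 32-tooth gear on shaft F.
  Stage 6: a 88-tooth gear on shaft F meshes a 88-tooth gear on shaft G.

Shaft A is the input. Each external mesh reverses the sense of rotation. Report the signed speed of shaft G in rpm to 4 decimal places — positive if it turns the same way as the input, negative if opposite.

Stage 1 [47T→42T]: ω = 101.0000×47/42 = 113.0238 rpm, dir flips to −; running = −113.0238
Stage 2 [91T→34T]: ω = 113.0238×91/34 = 302.5049 rpm, dir flips to +; running = +302.5049
Stage 3 [34T→16T]: ω = 302.5049×34/16 = 642.8229 rpm, dir flips to −; running = −642.8229
Stage 4 [13T→13T]: ω = 642.8229×13/13 = 642.8229 rpm, dir flips to +; running = +642.8229
Stage 5 [13T→32T]: ω = 642.8229×13/32 = 261.1468 rpm, dir flips to −; running = −261.1468
Stage 6 [88T→88T]: ω = 261.1468×88/88 = 261.1468 rpm, dir flips to +; running = +261.1468

+261.1468 rpm (same as input, |ω| = 261.1468 rpm)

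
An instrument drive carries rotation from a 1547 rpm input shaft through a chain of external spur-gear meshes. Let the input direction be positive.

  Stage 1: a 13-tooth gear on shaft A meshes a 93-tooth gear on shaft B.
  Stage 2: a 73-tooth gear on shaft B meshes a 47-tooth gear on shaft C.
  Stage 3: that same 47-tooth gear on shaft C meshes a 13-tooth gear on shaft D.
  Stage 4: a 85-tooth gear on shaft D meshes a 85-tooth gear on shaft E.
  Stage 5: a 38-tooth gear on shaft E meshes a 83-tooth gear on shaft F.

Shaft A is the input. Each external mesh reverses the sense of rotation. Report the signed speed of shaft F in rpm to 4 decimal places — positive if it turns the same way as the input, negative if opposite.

Stage 1 [13T→93T]: ω = 1547.0000×13/93 = 216.2473 rpm, dir flips to −; running = −216.2473
Stage 2 [73T→47T]: ω = 216.2473×73/47 = 335.8735 rpm, dir flips to +; running = +335.8735
Stage 3 [47T→13T]: ω = 335.8735×47/13 = 1214.3118 rpm, dir flips to −; running = −1214.3118
Stage 4 [85T→85T]: ω = 1214.3118×85/85 = 1214.3118 rpm, dir flips to +; running = +1214.3118
Stage 5 [38T→83T]: ω = 1214.3118×38/83 = 555.9500 rpm, dir flips to −; running = −555.9500

-555.9500 rpm (opposite to input, |ω| = 555.9500 rpm)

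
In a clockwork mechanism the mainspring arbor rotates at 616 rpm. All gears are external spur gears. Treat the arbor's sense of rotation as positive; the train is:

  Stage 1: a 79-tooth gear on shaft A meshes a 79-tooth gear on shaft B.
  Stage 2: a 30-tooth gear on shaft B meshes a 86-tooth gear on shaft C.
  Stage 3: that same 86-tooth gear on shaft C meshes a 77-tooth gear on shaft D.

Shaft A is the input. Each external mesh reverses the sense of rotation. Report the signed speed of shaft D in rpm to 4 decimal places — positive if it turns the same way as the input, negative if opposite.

Stage 1 [79T→79T]: ω = 616.0000×79/79 = 616.0000 rpm, dir flips to −; running = −616.0000
Stage 2 [30T→86T]: ω = 616.0000×30/86 = 214.8837 rpm, dir flips to +; running = +214.8837
Stage 3 [86T→77T]: ω = 214.8837×86/77 = 240.0000 rpm, dir flips to −; running = −240.0000

-240.0000 rpm (opposite to input, |ω| = 240.0000 rpm)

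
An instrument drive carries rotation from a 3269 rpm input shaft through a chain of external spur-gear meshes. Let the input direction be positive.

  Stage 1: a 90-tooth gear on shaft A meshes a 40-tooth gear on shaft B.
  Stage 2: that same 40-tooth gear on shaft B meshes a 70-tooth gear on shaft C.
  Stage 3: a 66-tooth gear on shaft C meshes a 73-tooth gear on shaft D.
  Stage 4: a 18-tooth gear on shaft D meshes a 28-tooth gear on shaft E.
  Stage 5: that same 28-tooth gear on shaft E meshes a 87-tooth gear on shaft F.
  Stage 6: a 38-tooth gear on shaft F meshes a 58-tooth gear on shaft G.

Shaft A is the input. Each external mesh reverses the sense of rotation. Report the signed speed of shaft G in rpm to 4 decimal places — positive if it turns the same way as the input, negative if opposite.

+515.0974 rpm (same as input, |ω| = 515.0974 rpm)

Stage 1 [90T→40T]: ω = 3269.0000×90/40 = 7355.2500 rpm, dir flips to −; running = −7355.2500
Stage 2 [40T→70T]: ω = 7355.2500×40/70 = 4203.0000 rpm, dir flips to +; running = +4203.0000
Stage 3 [66T→73T]: ω = 4203.0000×66/73 = 3799.9726 rpm, dir flips to −; running = −3799.9726
Stage 4 [18T→28T]: ω = 3799.9726×18/28 = 2442.8395 rpm, dir flips to +; running = +2442.8395
Stage 5 [28T→87T]: ω = 2442.8395×28/87 = 786.2012 rpm, dir flips to −; running = −786.2012
Stage 6 [38T→58T]: ω = 786.2012×38/58 = 515.0974 rpm, dir flips to +; running = +515.0974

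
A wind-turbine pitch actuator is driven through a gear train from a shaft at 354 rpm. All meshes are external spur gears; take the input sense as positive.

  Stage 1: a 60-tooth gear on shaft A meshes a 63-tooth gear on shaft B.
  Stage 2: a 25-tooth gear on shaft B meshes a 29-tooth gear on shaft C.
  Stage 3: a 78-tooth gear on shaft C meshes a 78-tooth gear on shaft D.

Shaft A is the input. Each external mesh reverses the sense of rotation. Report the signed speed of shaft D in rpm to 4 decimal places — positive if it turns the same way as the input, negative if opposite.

-290.6404 rpm (opposite to input, |ω| = 290.6404 rpm)

Stage 1 [60T→63T]: ω = 354.0000×60/63 = 337.1429 rpm, dir flips to −; running = −337.1429
Stage 2 [25T→29T]: ω = 337.1429×25/29 = 290.6404 rpm, dir flips to +; running = +290.6404
Stage 3 [78T→78T]: ω = 290.6404×78/78 = 290.6404 rpm, dir flips to −; running = −290.6404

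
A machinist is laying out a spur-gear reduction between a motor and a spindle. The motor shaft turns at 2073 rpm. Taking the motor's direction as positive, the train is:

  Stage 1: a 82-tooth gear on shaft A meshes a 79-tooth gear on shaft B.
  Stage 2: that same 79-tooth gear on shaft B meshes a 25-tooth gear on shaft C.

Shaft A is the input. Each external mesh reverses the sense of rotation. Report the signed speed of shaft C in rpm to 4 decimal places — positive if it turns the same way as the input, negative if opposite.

+6799.4400 rpm (same as input, |ω| = 6799.4400 rpm)

Stage 1 [82T→79T]: ω = 2073.0000×82/79 = 2151.7215 rpm, dir flips to −; running = −2151.7215
Stage 2 [79T→25T]: ω = 2151.7215×79/25 = 6799.4400 rpm, dir flips to +; running = +6799.4400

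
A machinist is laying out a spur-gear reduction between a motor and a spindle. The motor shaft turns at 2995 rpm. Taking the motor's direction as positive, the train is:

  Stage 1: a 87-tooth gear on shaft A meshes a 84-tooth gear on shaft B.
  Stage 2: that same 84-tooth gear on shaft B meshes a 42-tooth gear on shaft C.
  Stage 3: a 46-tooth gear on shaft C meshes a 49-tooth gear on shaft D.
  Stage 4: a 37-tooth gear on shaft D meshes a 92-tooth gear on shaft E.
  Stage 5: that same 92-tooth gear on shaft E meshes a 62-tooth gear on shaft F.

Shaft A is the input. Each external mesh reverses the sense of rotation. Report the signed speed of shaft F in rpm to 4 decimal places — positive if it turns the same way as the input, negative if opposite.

Stage 1 [87T→84T]: ω = 2995.0000×87/84 = 3101.9643 rpm, dir flips to −; running = −3101.9643
Stage 2 [84T→42T]: ω = 3101.9643×84/42 = 6203.9286 rpm, dir flips to +; running = +6203.9286
Stage 3 [46T→49T]: ω = 6203.9286×46/49 = 5824.0962 rpm, dir flips to −; running = −5824.0962
Stage 4 [37T→92T]: ω = 5824.0962×37/92 = 2342.2996 rpm, dir flips to +; running = +2342.2996
Stage 5 [92T→62T]: ω = 2342.2996×92/62 = 3475.6703 rpm, dir flips to −; running = −3475.6703

-3475.6703 rpm (opposite to input, |ω| = 3475.6703 rpm)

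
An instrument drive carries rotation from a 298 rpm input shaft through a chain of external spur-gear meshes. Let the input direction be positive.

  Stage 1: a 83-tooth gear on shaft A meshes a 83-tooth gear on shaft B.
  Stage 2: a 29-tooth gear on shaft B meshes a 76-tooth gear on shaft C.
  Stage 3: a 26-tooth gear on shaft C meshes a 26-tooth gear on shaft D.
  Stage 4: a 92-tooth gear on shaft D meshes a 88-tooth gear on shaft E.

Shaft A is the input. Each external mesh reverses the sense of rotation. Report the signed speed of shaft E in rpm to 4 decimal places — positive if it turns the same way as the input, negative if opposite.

+118.8792 rpm (same as input, |ω| = 118.8792 rpm)

Stage 1 [83T→83T]: ω = 298.0000×83/83 = 298.0000 rpm, dir flips to −; running = −298.0000
Stage 2 [29T→76T]: ω = 298.0000×29/76 = 113.7105 rpm, dir flips to +; running = +113.7105
Stage 3 [26T→26T]: ω = 113.7105×26/26 = 113.7105 rpm, dir flips to −; running = −113.7105
Stage 4 [92T→88T]: ω = 113.7105×92/88 = 118.8792 rpm, dir flips to +; running = +118.8792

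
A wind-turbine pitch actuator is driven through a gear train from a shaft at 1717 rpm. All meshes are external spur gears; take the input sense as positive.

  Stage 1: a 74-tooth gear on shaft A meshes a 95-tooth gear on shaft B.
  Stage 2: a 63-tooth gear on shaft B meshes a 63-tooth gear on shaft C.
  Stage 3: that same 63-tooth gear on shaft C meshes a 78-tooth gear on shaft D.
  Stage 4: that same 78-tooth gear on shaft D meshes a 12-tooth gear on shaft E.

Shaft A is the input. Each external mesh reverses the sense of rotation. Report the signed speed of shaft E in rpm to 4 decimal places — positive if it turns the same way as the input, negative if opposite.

Stage 1 [74T→95T]: ω = 1717.0000×74/95 = 1337.4526 rpm, dir flips to −; running = −1337.4526
Stage 2 [63T→63T]: ω = 1337.4526×63/63 = 1337.4526 rpm, dir flips to +; running = +1337.4526
Stage 3 [63T→78T]: ω = 1337.4526×63/78 = 1080.2502 rpm, dir flips to −; running = −1080.2502
Stage 4 [78T→12T]: ω = 1080.2502×78/12 = 7021.6263 rpm, dir flips to +; running = +7021.6263

+7021.6263 rpm (same as input, |ω| = 7021.6263 rpm)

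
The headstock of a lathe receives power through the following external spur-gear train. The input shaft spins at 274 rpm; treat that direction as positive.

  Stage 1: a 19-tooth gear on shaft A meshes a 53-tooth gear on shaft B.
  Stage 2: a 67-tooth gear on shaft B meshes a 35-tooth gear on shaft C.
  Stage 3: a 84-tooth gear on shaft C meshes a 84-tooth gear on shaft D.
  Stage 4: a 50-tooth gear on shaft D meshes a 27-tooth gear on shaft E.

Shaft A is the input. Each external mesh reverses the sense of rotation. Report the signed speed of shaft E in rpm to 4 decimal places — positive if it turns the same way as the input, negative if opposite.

+348.2100 rpm (same as input, |ω| = 348.2100 rpm)

Stage 1 [19T→53T]: ω = 274.0000×19/53 = 98.2264 rpm, dir flips to −; running = −98.2264
Stage 2 [67T→35T]: ω = 98.2264×67/35 = 188.0334 rpm, dir flips to +; running = +188.0334
Stage 3 [84T→84T]: ω = 188.0334×84/84 = 188.0334 rpm, dir flips to −; running = −188.0334
Stage 4 [50T→27T]: ω = 188.0334×50/27 = 348.2100 rpm, dir flips to +; running = +348.2100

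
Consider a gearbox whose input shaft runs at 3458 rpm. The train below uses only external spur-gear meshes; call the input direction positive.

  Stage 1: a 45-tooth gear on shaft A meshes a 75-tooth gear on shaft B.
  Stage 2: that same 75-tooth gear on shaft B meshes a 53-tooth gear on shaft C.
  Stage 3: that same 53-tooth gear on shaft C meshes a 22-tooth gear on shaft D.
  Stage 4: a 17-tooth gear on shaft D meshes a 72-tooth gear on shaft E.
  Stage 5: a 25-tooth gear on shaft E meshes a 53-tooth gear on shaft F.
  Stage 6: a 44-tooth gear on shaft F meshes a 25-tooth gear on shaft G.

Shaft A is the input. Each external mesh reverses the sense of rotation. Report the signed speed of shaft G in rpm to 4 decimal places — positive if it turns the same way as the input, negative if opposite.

Stage 1 [45T→75T]: ω = 3458.0000×45/75 = 2074.8000 rpm, dir flips to −; running = −2074.8000
Stage 2 [75T→53T]: ω = 2074.8000×75/53 = 2936.0377 rpm, dir flips to +; running = +2936.0377
Stage 3 [53T→22T]: ω = 2936.0377×53/22 = 7073.1818 rpm, dir flips to −; running = −7073.1818
Stage 4 [17T→72T]: ω = 7073.1818×17/72 = 1670.0568 rpm, dir flips to +; running = +1670.0568
Stage 5 [25T→53T]: ω = 1670.0568×25/53 = 787.7627 rpm, dir flips to −; running = −787.7627
Stage 6 [44T→25T]: ω = 787.7627×44/25 = 1386.4623 rpm, dir flips to +; running = +1386.4623

+1386.4623 rpm (same as input, |ω| = 1386.4623 rpm)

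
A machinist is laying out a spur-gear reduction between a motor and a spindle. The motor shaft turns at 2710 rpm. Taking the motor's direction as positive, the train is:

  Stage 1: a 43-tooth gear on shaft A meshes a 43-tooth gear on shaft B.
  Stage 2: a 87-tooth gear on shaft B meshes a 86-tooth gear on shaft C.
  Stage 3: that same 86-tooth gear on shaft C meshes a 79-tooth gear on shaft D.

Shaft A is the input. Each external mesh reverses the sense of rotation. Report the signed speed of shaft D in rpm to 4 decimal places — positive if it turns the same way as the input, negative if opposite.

-2984.4304 rpm (opposite to input, |ω| = 2984.4304 rpm)

Stage 1 [43T→43T]: ω = 2710.0000×43/43 = 2710.0000 rpm, dir flips to −; running = −2710.0000
Stage 2 [87T→86T]: ω = 2710.0000×87/86 = 2741.5116 rpm, dir flips to +; running = +2741.5116
Stage 3 [86T→79T]: ω = 2741.5116×86/79 = 2984.4304 rpm, dir flips to −; running = −2984.4304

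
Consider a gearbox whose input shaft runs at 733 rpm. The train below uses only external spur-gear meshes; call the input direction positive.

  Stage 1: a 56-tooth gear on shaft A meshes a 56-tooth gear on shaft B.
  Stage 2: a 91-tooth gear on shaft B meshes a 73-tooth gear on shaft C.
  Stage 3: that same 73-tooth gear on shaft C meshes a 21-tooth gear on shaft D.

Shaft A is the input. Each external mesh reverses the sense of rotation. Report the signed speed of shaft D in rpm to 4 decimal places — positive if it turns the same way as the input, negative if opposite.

Stage 1 [56T→56T]: ω = 733.0000×56/56 = 733.0000 rpm, dir flips to −; running = −733.0000
Stage 2 [91T→73T]: ω = 733.0000×91/73 = 913.7397 rpm, dir flips to +; running = +913.7397
Stage 3 [73T→21T]: ω = 913.7397×73/21 = 3176.3333 rpm, dir flips to −; running = −3176.3333

-3176.3333 rpm (opposite to input, |ω| = 3176.3333 rpm)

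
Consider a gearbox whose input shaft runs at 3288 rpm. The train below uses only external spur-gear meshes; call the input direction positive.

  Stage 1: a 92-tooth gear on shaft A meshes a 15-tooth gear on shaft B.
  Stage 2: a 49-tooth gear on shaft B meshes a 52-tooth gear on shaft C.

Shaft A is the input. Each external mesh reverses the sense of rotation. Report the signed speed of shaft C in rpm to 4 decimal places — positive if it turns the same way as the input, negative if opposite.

Stage 1 [92T→15T]: ω = 3288.0000×92/15 = 20166.4000 rpm, dir flips to −; running = −20166.4000
Stage 2 [49T→52T]: ω = 20166.4000×49/52 = 19002.9538 rpm, dir flips to +; running = +19002.9538

+19002.9538 rpm (same as input, |ω| = 19002.9538 rpm)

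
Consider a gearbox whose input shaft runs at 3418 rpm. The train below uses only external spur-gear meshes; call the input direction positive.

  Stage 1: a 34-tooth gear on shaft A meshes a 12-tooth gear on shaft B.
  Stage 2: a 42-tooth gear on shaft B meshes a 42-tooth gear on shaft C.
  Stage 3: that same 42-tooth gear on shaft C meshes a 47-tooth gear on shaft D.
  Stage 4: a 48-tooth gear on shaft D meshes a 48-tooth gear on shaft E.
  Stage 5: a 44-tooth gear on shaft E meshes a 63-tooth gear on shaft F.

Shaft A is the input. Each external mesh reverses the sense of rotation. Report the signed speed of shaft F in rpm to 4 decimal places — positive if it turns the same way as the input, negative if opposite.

-6044.1229 rpm (opposite to input, |ω| = 6044.1229 rpm)

Stage 1 [34T→12T]: ω = 3418.0000×34/12 = 9684.3333 rpm, dir flips to −; running = −9684.3333
Stage 2 [42T→42T]: ω = 9684.3333×42/42 = 9684.3333 rpm, dir flips to +; running = +9684.3333
Stage 3 [42T→47T]: ω = 9684.3333×42/47 = 8654.0851 rpm, dir flips to −; running = −8654.0851
Stage 4 [48T→48T]: ω = 8654.0851×48/48 = 8654.0851 rpm, dir flips to +; running = +8654.0851
Stage 5 [44T→63T]: ω = 8654.0851×44/63 = 6044.1229 rpm, dir flips to −; running = −6044.1229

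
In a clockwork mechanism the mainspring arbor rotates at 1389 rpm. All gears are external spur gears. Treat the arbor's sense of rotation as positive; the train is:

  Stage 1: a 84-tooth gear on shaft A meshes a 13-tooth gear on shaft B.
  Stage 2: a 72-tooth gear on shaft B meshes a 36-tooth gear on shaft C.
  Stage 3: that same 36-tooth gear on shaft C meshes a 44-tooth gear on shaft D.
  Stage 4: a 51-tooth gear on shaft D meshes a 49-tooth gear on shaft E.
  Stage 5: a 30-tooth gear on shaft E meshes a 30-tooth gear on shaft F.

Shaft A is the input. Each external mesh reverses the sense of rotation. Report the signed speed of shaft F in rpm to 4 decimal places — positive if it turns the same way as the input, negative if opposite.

Stage 1 [84T→13T]: ω = 1389.0000×84/13 = 8975.0769 rpm, dir flips to −; running = −8975.0769
Stage 2 [72T→36T]: ω = 8975.0769×72/36 = 17950.1538 rpm, dir flips to +; running = +17950.1538
Stage 3 [36T→44T]: ω = 17950.1538×36/44 = 14686.4895 rpm, dir flips to −; running = −14686.4895
Stage 4 [51T→49T]: ω = 14686.4895×51/49 = 15285.9381 rpm, dir flips to +; running = +15285.9381
Stage 5 [30T→30T]: ω = 15285.9381×30/30 = 15285.9381 rpm, dir flips to −; running = −15285.9381

-15285.9381 rpm (opposite to input, |ω| = 15285.9381 rpm)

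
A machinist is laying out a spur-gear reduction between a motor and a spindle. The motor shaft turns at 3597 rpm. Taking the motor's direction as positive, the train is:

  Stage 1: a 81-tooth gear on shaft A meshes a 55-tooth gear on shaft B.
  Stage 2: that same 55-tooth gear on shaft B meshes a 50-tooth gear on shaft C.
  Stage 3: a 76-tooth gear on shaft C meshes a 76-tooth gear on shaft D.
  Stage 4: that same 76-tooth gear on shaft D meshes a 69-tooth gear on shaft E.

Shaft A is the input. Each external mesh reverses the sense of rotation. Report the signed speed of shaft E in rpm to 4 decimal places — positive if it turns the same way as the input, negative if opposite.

Stage 1 [81T→55T]: ω = 3597.0000×81/55 = 5297.4000 rpm, dir flips to −; running = −5297.4000
Stage 2 [55T→50T]: ω = 5297.4000×55/50 = 5827.1400 rpm, dir flips to +; running = +5827.1400
Stage 3 [76T→76T]: ω = 5827.1400×76/76 = 5827.1400 rpm, dir flips to −; running = −5827.1400
Stage 4 [76T→69T]: ω = 5827.1400×76/69 = 6418.2991 rpm, dir flips to +; running = +6418.2991

+6418.2991 rpm (same as input, |ω| = 6418.2991 rpm)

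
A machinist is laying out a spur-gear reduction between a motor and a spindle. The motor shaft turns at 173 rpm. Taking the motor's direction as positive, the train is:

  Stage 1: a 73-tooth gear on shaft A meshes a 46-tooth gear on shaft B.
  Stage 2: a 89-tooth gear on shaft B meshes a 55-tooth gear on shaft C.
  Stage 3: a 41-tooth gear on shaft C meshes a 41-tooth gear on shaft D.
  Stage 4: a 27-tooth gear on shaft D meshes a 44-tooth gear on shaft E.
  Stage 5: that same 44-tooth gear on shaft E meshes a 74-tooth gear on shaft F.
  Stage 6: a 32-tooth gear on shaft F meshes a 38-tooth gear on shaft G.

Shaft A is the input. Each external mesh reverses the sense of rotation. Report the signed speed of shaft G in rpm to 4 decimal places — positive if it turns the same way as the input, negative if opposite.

Stage 1 [73T→46T]: ω = 173.0000×73/46 = 274.5435 rpm, dir flips to −; running = −274.5435
Stage 2 [89T→55T]: ω = 274.5435×89/55 = 444.2613 rpm, dir flips to +; running = +444.2613
Stage 3 [41T→41T]: ω = 444.2613×41/41 = 444.2613 rpm, dir flips to −; running = −444.2613
Stage 4 [27T→44T]: ω = 444.2613×27/44 = 272.6149 rpm, dir flips to +; running = +272.6149
Stage 5 [44T→74T]: ω = 272.6149×44/74 = 162.0953 rpm, dir flips to −; running = −162.0953
Stage 6 [32T→38T]: ω = 162.0953×32/38 = 136.5013 rpm, dir flips to +; running = +136.5013

+136.5013 rpm (same as input, |ω| = 136.5013 rpm)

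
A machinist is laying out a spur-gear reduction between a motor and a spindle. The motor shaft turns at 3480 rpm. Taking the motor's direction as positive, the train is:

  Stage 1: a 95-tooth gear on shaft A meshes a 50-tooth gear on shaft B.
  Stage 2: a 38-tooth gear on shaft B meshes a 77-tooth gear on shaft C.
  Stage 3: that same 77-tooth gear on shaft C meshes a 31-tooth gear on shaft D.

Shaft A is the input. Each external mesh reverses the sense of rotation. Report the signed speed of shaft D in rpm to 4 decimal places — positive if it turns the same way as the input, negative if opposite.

-8105.0323 rpm (opposite to input, |ω| = 8105.0323 rpm)

Stage 1 [95T→50T]: ω = 3480.0000×95/50 = 6612.0000 rpm, dir flips to −; running = −6612.0000
Stage 2 [38T→77T]: ω = 6612.0000×38/77 = 3263.0649 rpm, dir flips to +; running = +3263.0649
Stage 3 [77T→31T]: ω = 3263.0649×77/31 = 8105.0323 rpm, dir flips to −; running = −8105.0323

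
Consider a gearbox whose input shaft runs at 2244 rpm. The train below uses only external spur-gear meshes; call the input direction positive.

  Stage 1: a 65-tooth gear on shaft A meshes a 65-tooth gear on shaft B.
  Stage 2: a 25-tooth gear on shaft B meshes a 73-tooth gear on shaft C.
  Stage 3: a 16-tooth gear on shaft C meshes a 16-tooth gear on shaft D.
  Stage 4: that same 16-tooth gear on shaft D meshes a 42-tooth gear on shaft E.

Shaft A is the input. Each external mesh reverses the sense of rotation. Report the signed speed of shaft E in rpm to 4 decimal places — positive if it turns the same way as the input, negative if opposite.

Stage 1 [65T→65T]: ω = 2244.0000×65/65 = 2244.0000 rpm, dir flips to −; running = −2244.0000
Stage 2 [25T→73T]: ω = 2244.0000×25/73 = 768.4932 rpm, dir flips to +; running = +768.4932
Stage 3 [16T→16T]: ω = 768.4932×16/16 = 768.4932 rpm, dir flips to −; running = −768.4932
Stage 4 [16T→42T]: ω = 768.4932×16/42 = 292.7593 rpm, dir flips to +; running = +292.7593

+292.7593 rpm (same as input, |ω| = 292.7593 rpm)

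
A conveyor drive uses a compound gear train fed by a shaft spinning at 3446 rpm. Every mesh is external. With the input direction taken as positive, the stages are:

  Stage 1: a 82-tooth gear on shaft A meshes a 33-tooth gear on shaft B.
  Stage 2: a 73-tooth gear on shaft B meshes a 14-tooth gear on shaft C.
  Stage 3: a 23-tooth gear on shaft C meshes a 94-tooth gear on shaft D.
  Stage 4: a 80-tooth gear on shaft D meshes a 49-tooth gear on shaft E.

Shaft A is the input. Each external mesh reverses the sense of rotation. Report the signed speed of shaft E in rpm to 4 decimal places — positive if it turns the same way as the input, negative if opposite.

+17836.2643 rpm (same as input, |ω| = 17836.2643 rpm)

Stage 1 [82T→33T]: ω = 3446.0000×82/33 = 8562.7879 rpm, dir flips to −; running = −8562.7879
Stage 2 [73T→14T]: ω = 8562.7879×73/14 = 44648.8225 rpm, dir flips to +; running = +44648.8225
Stage 3 [23T→94T]: ω = 44648.8225×23/94 = 10924.7119 rpm, dir flips to −; running = −10924.7119
Stage 4 [80T→49T]: ω = 10924.7119×80/49 = 17836.2643 rpm, dir flips to +; running = +17836.2643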